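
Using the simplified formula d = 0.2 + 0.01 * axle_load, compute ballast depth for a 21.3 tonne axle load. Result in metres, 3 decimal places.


d = 0.2 + 0.01 * 21.3
d = 0.2 + 0.213
d = 0.413 m

0.413


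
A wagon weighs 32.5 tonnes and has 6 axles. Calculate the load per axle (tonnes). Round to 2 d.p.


Load per axle = total weight / number of axles
Load = 32.5 / 6
Load = 5.42 tonnes

5.42


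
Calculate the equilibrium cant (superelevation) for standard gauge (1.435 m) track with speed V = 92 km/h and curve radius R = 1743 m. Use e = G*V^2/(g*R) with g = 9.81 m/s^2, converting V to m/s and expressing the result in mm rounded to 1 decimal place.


Convert speed: V = 92 / 3.6 = 25.5556 m/s
Apply formula: e = 1.435 * 25.5556^2 / (9.81 * 1743)
e = 1.435 * 653.0864 / 17098.83
e = 0.05481 m = 54.8 mm

54.8


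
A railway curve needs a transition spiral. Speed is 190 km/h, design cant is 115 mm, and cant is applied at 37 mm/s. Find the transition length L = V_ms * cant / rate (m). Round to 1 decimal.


Convert speed: V = 190 / 3.6 = 52.7778 m/s
L = 52.7778 * 115 / 37
L = 6069.4444 / 37
L = 164.0 m

164.0


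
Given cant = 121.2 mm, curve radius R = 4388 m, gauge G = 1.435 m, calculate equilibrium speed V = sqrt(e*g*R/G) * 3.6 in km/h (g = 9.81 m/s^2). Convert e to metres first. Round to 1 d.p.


Convert cant: e = 121.2 mm = 0.1212 m
V_ms = sqrt(0.1212 * 9.81 * 4388 / 1.435)
V_ms = sqrt(3635.685809) = 60.2966 m/s
V = 60.2966 * 3.6 = 217.1 km/h

217.1


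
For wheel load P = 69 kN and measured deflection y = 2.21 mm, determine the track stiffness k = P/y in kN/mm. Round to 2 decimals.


Track stiffness k = P / y
k = 69 / 2.21
k = 31.22 kN/mm

31.22


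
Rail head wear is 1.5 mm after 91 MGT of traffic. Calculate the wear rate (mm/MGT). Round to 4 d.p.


Wear rate = total wear / cumulative tonnage
Rate = 1.5 / 91
Rate = 0.0165 mm/MGT

0.0165


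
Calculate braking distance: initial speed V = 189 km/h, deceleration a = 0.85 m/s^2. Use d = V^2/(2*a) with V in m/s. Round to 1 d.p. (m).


Convert speed: V = 189 / 3.6 = 52.5 m/s
V^2 = 2756.25
d = 2756.25 / (2 * 0.85)
d = 2756.25 / 1.7
d = 1621.3 m

1621.3


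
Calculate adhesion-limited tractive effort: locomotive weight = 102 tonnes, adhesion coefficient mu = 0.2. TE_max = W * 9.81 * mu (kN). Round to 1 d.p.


TE_max = W * g * mu
TE_max = 102 * 9.81 * 0.2
TE_max = 1000.62 * 0.2
TE_max = 200.1 kN

200.1


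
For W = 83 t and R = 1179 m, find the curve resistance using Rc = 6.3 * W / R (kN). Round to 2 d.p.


Rc = 6.3 * W / R
Rc = 6.3 * 83 / 1179
Rc = 522.9 / 1179
Rc = 0.44 kN

0.44


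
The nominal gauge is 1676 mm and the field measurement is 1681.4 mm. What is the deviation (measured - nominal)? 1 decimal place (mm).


Deviation = measured - nominal
Deviation = 1681.4 - 1676
Deviation = 5.4 mm

5.4


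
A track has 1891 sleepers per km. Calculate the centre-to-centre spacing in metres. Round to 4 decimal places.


Spacing = 1000 m / number of sleepers
Spacing = 1000 / 1891
Spacing = 0.5288 m

0.5288


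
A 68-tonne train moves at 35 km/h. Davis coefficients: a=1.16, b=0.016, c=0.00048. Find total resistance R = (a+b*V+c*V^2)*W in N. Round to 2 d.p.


b*V = 0.016 * 35 = 0.56
c*V^2 = 0.00048 * 1225 = 0.588
R_per_t = 1.16 + 0.56 + 0.588 = 2.308 N/t
R_total = 2.308 * 68 = 156.94 N

156.94


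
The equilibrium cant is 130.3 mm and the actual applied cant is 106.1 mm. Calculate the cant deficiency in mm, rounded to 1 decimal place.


Cant deficiency = equilibrium cant - actual cant
CD = 130.3 - 106.1
CD = 24.2 mm

24.2


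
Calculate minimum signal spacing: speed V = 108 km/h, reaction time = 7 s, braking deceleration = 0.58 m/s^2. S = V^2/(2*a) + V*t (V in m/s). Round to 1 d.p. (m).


V = 108 / 3.6 = 30.0 m/s
Braking distance = 30.0^2 / (2*0.58) = 775.8621 m
Sighting distance = 30.0 * 7 = 210.0 m
S = 775.8621 + 210.0 = 985.9 m

985.9


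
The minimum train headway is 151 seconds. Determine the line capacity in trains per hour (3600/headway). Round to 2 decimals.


Capacity = 3600 / headway
Capacity = 3600 / 151
Capacity = 23.84 trains/hour

23.84


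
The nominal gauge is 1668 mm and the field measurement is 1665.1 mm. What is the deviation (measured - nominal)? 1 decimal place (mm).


Deviation = measured - nominal
Deviation = 1665.1 - 1668
Deviation = -2.9 mm

-2.9


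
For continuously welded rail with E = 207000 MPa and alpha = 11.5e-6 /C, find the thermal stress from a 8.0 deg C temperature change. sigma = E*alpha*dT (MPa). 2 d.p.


sigma = E * alpha * dT
sigma = 207000 * 11.5e-6 * 8.0
sigma = 2.3805 * 8.0
sigma = 19.04 MPa

19.04


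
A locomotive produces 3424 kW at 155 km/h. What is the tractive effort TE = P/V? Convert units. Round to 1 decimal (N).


Convert: P = 3424 kW = 3424000 W
V = 155 / 3.6 = 43.0556 m/s
TE = 3424000 / 43.0556
TE = 79525.2 N

79525.2


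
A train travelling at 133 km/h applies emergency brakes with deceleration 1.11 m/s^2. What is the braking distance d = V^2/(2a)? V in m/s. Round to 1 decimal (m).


Convert speed: V = 133 / 3.6 = 36.9444 m/s
V^2 = 1364.892
d = 1364.892 / (2 * 1.11)
d = 1364.892 / 2.22
d = 614.8 m

614.8


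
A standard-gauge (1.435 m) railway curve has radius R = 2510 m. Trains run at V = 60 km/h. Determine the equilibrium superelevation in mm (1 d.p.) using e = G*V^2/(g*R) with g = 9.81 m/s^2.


Convert speed: V = 60 / 3.6 = 16.6667 m/s
Apply formula: e = 1.435 * 16.6667^2 / (9.81 * 2510)
e = 1.435 * 277.7778 / 24623.1
e = 0.016189 m = 16.2 mm

16.2


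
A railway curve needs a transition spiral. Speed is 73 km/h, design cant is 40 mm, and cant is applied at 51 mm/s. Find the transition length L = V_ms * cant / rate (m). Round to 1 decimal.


Convert speed: V = 73 / 3.6 = 20.2778 m/s
L = 20.2778 * 40 / 51
L = 811.1111 / 51
L = 15.9 m

15.9


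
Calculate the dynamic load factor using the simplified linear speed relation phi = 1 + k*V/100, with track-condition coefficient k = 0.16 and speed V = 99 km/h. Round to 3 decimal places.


phi = 1 + k * V / 100
phi = 1 + 0.16 * 99 / 100
phi = 1 + 0.1584
phi = 1.158

1.158


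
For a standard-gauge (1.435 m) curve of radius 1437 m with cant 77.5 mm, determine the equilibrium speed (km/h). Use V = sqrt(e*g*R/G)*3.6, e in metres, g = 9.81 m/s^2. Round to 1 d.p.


Convert cant: e = 77.5 mm = 0.0775 m
V_ms = sqrt(0.0775 * 9.81 * 1437 / 1.435)
V_ms = sqrt(761.334617) = 27.5923 m/s
V = 27.5923 * 3.6 = 99.3 km/h

99.3


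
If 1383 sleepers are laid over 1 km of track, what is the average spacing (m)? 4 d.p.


Spacing = 1000 m / number of sleepers
Spacing = 1000 / 1383
Spacing = 0.7231 m

0.7231


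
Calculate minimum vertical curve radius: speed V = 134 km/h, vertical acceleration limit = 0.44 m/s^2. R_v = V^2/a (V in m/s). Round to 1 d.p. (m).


Convert speed: V = 134 / 3.6 = 37.2222 m/s
V^2 = 1385.4938 m^2/s^2
R_v = 1385.4938 / 0.44
R_v = 3148.8 m

3148.8


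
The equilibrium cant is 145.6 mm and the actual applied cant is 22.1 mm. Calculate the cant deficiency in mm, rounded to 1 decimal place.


Cant deficiency = equilibrium cant - actual cant
CD = 145.6 - 22.1
CD = 123.5 mm

123.5


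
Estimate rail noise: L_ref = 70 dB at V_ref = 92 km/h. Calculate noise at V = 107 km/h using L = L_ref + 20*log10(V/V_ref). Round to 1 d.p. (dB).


V/V_ref = 107 / 92 = 1.163043
log10(1.163043) = 0.065596
20 * 0.065596 = 1.3119
L = 70 + 1.3119 = 71.3 dB

71.3


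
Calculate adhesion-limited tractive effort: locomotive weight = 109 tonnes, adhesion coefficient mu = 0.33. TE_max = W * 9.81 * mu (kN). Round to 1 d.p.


TE_max = W * g * mu
TE_max = 109 * 9.81 * 0.33
TE_max = 1069.29 * 0.33
TE_max = 352.9 kN

352.9


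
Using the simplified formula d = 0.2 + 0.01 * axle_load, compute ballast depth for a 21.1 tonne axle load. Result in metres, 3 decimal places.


d = 0.2 + 0.01 * 21.1
d = 0.2 + 0.211
d = 0.411 m

0.411


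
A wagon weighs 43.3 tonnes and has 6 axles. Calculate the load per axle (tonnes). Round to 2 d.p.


Load per axle = total weight / number of axles
Load = 43.3 / 6
Load = 7.22 tonnes

7.22


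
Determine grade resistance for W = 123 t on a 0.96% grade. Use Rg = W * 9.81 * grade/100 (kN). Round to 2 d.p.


Rg = W * 9.81 * grade / 100
Rg = 123 * 9.81 * 0.96 / 100
Rg = 1206.63 * 0.0096
Rg = 11.58 kN

11.58


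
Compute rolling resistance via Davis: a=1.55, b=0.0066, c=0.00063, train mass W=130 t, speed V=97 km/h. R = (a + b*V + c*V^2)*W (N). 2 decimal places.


b*V = 0.0066 * 97 = 0.6402
c*V^2 = 0.00063 * 9409 = 5.92767
R_per_t = 1.55 + 0.6402 + 5.92767 = 8.11787 N/t
R_total = 8.11787 * 130 = 1055.32 N

1055.32


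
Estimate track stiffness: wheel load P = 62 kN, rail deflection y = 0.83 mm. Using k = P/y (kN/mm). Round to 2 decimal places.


Track stiffness k = P / y
k = 62 / 0.83
k = 74.70 kN/mm

74.70


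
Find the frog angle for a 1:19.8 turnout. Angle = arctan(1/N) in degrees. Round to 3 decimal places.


1/N = 1/19.8 = 0.050505
angle = arctan(0.050505) = 0.050462 rad
angle = 0.050462 * 180/pi = 2.891 degrees

2.891


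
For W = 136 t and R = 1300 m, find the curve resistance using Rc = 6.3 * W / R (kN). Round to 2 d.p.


Rc = 6.3 * W / R
Rc = 6.3 * 136 / 1300
Rc = 856.8 / 1300
Rc = 0.66 kN

0.66


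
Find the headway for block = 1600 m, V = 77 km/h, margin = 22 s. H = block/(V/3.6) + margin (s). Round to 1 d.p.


V = 77 / 3.6 = 21.3889 m/s
Block traversal time = 1600 / 21.3889 = 74.8052 s
Headway = 74.8052 + 22
Headway = 96.8 s

96.8


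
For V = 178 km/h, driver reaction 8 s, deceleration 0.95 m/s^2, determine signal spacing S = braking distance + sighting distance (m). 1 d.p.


V = 178 / 3.6 = 49.4444 m/s
Braking distance = 49.4444^2 / (2*0.95) = 1286.7122 m
Sighting distance = 49.4444 * 8 = 395.5556 m
S = 1286.7122 + 395.5556 = 1682.3 m

1682.3


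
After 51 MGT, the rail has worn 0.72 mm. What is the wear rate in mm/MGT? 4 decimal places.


Wear rate = total wear / cumulative tonnage
Rate = 0.72 / 51
Rate = 0.0141 mm/MGT

0.0141


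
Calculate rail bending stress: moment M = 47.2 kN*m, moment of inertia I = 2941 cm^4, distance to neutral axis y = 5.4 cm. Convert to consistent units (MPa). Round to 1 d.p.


Convert units:
M = 47.2 kN*m = 47200000 N*mm
y = 5.4 cm = 54 mm
I = 2941 cm^4 = 29410000 mm^4
sigma = 47200000 * 54 / 29410000
sigma = 86.7 MPa

86.7


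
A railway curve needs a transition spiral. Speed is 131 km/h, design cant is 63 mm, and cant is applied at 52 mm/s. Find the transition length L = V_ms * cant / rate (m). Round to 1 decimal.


Convert speed: V = 131 / 3.6 = 36.3889 m/s
L = 36.3889 * 63 / 52
L = 2292.5 / 52
L = 44.1 m

44.1


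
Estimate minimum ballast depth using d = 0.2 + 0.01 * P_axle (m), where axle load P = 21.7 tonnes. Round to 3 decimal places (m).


d = 0.2 + 0.01 * 21.7
d = 0.2 + 0.217
d = 0.417 m

0.417


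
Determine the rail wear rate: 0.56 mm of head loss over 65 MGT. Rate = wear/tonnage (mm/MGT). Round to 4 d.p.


Wear rate = total wear / cumulative tonnage
Rate = 0.56 / 65
Rate = 0.0086 mm/MGT

0.0086


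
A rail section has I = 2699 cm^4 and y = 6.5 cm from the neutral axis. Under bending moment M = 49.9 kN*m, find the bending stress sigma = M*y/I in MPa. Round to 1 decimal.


Convert units:
M = 49.9 kN*m = 49900000 N*mm
y = 6.5 cm = 65 mm
I = 2699 cm^4 = 26990000 mm^4
sigma = 49900000 * 65 / 26990000
sigma = 120.2 MPa

120.2


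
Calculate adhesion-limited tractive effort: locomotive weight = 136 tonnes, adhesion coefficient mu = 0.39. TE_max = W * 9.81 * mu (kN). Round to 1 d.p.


TE_max = W * g * mu
TE_max = 136 * 9.81 * 0.39
TE_max = 1334.16 * 0.39
TE_max = 520.3 kN

520.3


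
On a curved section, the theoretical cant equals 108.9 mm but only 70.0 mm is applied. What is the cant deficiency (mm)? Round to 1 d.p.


Cant deficiency = equilibrium cant - actual cant
CD = 108.9 - 70.0
CD = 38.9 mm

38.9


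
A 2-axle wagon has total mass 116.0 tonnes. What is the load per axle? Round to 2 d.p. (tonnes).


Load per axle = total weight / number of axles
Load = 116.0 / 2
Load = 58.00 tonnes

58.00


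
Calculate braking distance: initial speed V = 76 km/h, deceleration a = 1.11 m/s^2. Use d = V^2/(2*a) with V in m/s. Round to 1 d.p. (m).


Convert speed: V = 76 / 3.6 = 21.1111 m/s
V^2 = 445.679
d = 445.679 / (2 * 1.11)
d = 445.679 / 2.22
d = 200.8 m

200.8


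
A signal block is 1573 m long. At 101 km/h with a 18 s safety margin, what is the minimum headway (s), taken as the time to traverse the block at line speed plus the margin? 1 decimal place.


V = 101 / 3.6 = 28.0556 m/s
Block traversal time = 1573 / 28.0556 = 56.0673 s
Headway = 56.0673 + 18
Headway = 74.1 s

74.1


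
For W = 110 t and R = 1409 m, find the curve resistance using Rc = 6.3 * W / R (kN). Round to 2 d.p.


Rc = 6.3 * W / R
Rc = 6.3 * 110 / 1409
Rc = 693.0 / 1409
Rc = 0.49 kN

0.49


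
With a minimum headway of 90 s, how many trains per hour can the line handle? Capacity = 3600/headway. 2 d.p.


Capacity = 3600 / headway
Capacity = 3600 / 90
Capacity = 40.00 trains/hour

40.00


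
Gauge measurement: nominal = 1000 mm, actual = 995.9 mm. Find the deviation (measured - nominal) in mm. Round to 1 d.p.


Deviation = measured - nominal
Deviation = 995.9 - 1000
Deviation = -4.1 mm

-4.1


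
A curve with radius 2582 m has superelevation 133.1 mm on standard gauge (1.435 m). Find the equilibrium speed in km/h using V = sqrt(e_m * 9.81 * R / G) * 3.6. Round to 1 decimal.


Convert cant: e = 133.1 mm = 0.1331 m
V_ms = sqrt(0.1331 * 9.81 * 2582 / 1.435)
V_ms = sqrt(2349.369897) = 48.4703 m/s
V = 48.4703 * 3.6 = 174.5 km/h

174.5


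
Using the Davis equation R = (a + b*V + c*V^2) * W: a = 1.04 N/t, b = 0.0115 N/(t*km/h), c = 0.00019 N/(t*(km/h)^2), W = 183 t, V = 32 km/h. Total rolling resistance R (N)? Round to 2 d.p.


b*V = 0.0115 * 32 = 0.368
c*V^2 = 0.00019 * 1024 = 0.19456
R_per_t = 1.04 + 0.368 + 0.19456 = 1.60256 N/t
R_total = 1.60256 * 183 = 293.27 N

293.27


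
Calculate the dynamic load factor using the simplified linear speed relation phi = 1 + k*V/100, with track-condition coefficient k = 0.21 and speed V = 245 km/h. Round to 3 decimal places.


phi = 1 + k * V / 100
phi = 1 + 0.21 * 245 / 100
phi = 1 + 0.5145
phi = 1.515

1.515


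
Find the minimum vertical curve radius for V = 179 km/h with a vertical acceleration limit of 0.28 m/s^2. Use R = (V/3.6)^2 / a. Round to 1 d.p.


Convert speed: V = 179 / 3.6 = 49.7222 m/s
V^2 = 2472.2994 m^2/s^2
R_v = 2472.2994 / 0.28
R_v = 8829.6 m

8829.6


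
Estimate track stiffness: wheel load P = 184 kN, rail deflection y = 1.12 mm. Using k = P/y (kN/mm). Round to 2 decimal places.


Track stiffness k = P / y
k = 184 / 1.12
k = 164.29 kN/mm

164.29


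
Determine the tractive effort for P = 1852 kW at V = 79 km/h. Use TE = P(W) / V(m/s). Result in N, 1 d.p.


Convert: P = 1852 kW = 1852000 W
V = 79 / 3.6 = 21.9444 m/s
TE = 1852000 / 21.9444
TE = 84394.9 N

84394.9


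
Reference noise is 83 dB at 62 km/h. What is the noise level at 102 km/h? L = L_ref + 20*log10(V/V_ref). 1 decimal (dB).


V/V_ref = 102 / 62 = 1.645161
log10(1.645161) = 0.216208
20 * 0.216208 = 4.3242
L = 83 + 4.3242 = 87.3 dB

87.3


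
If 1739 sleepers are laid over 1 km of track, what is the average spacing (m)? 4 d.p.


Spacing = 1000 m / number of sleepers
Spacing = 1000 / 1739
Spacing = 0.5750 m

0.5750


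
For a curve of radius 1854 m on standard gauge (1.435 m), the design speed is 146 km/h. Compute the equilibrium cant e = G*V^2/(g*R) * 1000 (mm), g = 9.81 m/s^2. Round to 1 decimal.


Convert speed: V = 146 / 3.6 = 40.5556 m/s
Apply formula: e = 1.435 * 40.5556^2 / (9.81 * 1854)
e = 1.435 * 1644.7531 / 18187.74
e = 0.12977 m = 129.8 mm

129.8


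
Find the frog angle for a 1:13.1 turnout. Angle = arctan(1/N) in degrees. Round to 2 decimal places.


1/N = 1/13.1 = 0.076336
angle = arctan(0.076336) = 0.076188 rad
angle = 0.076188 * 180/pi = 4.37 degrees

4.37


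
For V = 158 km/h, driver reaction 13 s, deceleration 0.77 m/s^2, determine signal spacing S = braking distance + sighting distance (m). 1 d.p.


V = 158 / 3.6 = 43.8889 m/s
Braking distance = 43.8889^2 / (2*0.77) = 1250.8017 m
Sighting distance = 43.8889 * 13 = 570.5556 m
S = 1250.8017 + 570.5556 = 1821.4 m

1821.4


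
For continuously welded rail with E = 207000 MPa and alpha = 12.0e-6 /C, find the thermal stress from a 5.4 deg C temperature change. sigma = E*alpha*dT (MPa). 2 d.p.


sigma = E * alpha * dT
sigma = 207000 * 12.0e-6 * 5.4
sigma = 2.484 * 5.4
sigma = 13.41 MPa

13.41


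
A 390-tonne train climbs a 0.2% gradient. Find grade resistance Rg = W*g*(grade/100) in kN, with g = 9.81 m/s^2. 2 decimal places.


Rg = W * 9.81 * grade / 100
Rg = 390 * 9.81 * 0.2 / 100
Rg = 3825.9 * 0.002
Rg = 7.65 kN

7.65


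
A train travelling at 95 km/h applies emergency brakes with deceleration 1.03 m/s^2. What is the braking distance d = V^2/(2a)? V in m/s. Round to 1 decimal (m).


Convert speed: V = 95 / 3.6 = 26.3889 m/s
V^2 = 696.3735
d = 696.3735 / (2 * 1.03)
d = 696.3735 / 2.06
d = 338.0 m

338.0


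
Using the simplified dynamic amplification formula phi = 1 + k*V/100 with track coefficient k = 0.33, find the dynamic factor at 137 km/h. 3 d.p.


phi = 1 + k * V / 100
phi = 1 + 0.33 * 137 / 100
phi = 1 + 0.4521
phi = 1.452

1.452


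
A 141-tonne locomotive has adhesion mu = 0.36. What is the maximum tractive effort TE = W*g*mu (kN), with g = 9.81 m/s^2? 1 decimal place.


TE_max = W * g * mu
TE_max = 141 * 9.81 * 0.36
TE_max = 1383.21 * 0.36
TE_max = 498.0 kN

498.0


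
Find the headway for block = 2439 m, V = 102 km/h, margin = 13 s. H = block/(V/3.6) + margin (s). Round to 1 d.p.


V = 102 / 3.6 = 28.3333 m/s
Block traversal time = 2439 / 28.3333 = 86.0824 s
Headway = 86.0824 + 13
Headway = 99.1 s

99.1


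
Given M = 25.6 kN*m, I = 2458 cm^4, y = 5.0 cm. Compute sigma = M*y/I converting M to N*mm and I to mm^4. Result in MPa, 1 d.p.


Convert units:
M = 25.6 kN*m = 25600000 N*mm
y = 5.0 cm = 50 mm
I = 2458 cm^4 = 24580000 mm^4
sigma = 25600000 * 50 / 24580000
sigma = 52.1 MPa

52.1


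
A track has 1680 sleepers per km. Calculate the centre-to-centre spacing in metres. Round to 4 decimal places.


Spacing = 1000 m / number of sleepers
Spacing = 1000 / 1680
Spacing = 0.5952 m

0.5952


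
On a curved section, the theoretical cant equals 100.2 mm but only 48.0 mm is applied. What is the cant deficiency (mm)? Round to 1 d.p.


Cant deficiency = equilibrium cant - actual cant
CD = 100.2 - 48.0
CD = 52.2 mm

52.2


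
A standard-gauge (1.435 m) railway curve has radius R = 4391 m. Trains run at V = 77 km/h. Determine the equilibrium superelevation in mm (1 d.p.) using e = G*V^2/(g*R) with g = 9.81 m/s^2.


Convert speed: V = 77 / 3.6 = 21.3889 m/s
Apply formula: e = 1.435 * 21.3889^2 / (9.81 * 4391)
e = 1.435 * 457.4846 / 43075.71
e = 0.01524 m = 15.2 mm

15.2


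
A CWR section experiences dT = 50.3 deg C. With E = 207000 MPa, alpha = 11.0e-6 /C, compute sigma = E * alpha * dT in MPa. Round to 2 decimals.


sigma = E * alpha * dT
sigma = 207000 * 11.0e-6 * 50.3
sigma = 2.277 * 50.3
sigma = 114.53 MPa

114.53


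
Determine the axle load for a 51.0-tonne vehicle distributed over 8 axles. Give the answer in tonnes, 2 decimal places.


Load per axle = total weight / number of axles
Load = 51.0 / 8
Load = 6.38 tonnes

6.38


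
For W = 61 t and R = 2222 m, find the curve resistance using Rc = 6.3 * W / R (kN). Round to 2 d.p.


Rc = 6.3 * W / R
Rc = 6.3 * 61 / 2222
Rc = 384.3 / 2222
Rc = 0.17 kN

0.17


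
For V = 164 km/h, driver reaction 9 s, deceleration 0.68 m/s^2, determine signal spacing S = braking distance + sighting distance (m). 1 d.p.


V = 164 / 3.6 = 45.5556 m/s
Braking distance = 45.5556^2 / (2*0.68) = 1525.9622 m
Sighting distance = 45.5556 * 9 = 410.0 m
S = 1525.9622 + 410.0 = 1936.0 m

1936.0


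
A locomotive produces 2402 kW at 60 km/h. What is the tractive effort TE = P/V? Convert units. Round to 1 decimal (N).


Convert: P = 2402 kW = 2402000 W
V = 60 / 3.6 = 16.6667 m/s
TE = 2402000 / 16.6667
TE = 144120.0 N

144120.0


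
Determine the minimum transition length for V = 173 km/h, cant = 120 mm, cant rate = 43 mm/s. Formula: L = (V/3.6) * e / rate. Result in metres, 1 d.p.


Convert speed: V = 173 / 3.6 = 48.0556 m/s
L = 48.0556 * 120 / 43
L = 5766.6667 / 43
L = 134.1 m

134.1


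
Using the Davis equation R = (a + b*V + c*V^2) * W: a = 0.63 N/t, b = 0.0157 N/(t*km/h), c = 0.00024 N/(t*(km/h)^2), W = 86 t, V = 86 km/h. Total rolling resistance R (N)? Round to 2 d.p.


b*V = 0.0157 * 86 = 1.3502
c*V^2 = 0.00024 * 7396 = 1.77504
R_per_t = 0.63 + 1.3502 + 1.77504 = 3.75524 N/t
R_total = 3.75524 * 86 = 322.95 N

322.95


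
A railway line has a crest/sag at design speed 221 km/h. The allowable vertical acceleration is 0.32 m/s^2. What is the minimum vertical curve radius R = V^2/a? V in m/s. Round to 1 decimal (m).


Convert speed: V = 221 / 3.6 = 61.3889 m/s
V^2 = 3768.5957 m^2/s^2
R_v = 3768.5957 / 0.32
R_v = 11776.9 m

11776.9


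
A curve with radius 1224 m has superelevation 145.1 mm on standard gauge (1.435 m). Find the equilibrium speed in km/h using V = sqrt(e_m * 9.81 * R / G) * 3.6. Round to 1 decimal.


Convert cant: e = 145.1 mm = 0.1451 m
V_ms = sqrt(0.1451 * 9.81 * 1224 / 1.435)
V_ms = sqrt(1214.132086) = 34.8444 m/s
V = 34.8444 * 3.6 = 125.4 km/h

125.4


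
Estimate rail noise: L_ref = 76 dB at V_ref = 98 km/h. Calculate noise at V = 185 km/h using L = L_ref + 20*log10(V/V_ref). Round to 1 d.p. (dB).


V/V_ref = 185 / 98 = 1.887755
log10(1.887755) = 0.275946
20 * 0.275946 = 5.5189
L = 76 + 5.5189 = 81.5 dB

81.5


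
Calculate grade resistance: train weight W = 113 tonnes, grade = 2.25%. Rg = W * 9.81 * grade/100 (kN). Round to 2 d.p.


Rg = W * 9.81 * grade / 100
Rg = 113 * 9.81 * 2.25 / 100
Rg = 1108.53 * 0.0225
Rg = 24.94 kN

24.94


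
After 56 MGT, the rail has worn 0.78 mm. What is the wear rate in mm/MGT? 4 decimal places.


Wear rate = total wear / cumulative tonnage
Rate = 0.78 / 56
Rate = 0.0139 mm/MGT

0.0139


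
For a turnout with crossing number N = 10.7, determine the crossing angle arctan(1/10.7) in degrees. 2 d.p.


1/N = 1/10.7 = 0.093458
angle = arctan(0.093458) = 0.093187 rad
angle = 0.093187 * 180/pi = 5.34 degrees

5.34


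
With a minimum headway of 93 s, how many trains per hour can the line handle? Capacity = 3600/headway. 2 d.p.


Capacity = 3600 / headway
Capacity = 3600 / 93
Capacity = 38.71 trains/hour

38.71


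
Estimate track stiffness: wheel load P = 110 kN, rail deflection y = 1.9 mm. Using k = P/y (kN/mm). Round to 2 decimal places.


Track stiffness k = P / y
k = 110 / 1.9
k = 57.89 kN/mm

57.89


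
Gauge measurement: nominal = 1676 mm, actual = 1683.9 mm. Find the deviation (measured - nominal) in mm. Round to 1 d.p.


Deviation = measured - nominal
Deviation = 1683.9 - 1676
Deviation = 7.9 mm

7.9


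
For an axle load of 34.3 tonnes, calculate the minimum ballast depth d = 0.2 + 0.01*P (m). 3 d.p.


d = 0.2 + 0.01 * 34.3
d = 0.2 + 0.343
d = 0.543 m

0.543


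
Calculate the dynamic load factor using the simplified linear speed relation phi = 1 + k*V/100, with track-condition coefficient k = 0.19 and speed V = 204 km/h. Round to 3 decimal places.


phi = 1 + k * V / 100
phi = 1 + 0.19 * 204 / 100
phi = 1 + 0.3876
phi = 1.388

1.388


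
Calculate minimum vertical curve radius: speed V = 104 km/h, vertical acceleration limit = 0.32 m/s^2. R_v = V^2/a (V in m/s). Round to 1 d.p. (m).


Convert speed: V = 104 / 3.6 = 28.8889 m/s
V^2 = 834.5679 m^2/s^2
R_v = 834.5679 / 0.32
R_v = 2608.0 m

2608.0


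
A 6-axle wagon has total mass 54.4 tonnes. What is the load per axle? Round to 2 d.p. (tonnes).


Load per axle = total weight / number of axles
Load = 54.4 / 6
Load = 9.07 tonnes

9.07


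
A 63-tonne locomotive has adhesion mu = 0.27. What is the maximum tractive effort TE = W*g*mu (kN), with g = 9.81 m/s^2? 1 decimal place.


TE_max = W * g * mu
TE_max = 63 * 9.81 * 0.27
TE_max = 618.03 * 0.27
TE_max = 166.9 kN

166.9


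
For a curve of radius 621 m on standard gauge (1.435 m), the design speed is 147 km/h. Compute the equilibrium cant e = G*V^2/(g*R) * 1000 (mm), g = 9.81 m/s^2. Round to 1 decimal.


Convert speed: V = 147 / 3.6 = 40.8333 m/s
Apply formula: e = 1.435 * 40.8333^2 / (9.81 * 621)
e = 1.435 * 1667.3611 / 6092.01
e = 0.392754 m = 392.8 mm

392.8


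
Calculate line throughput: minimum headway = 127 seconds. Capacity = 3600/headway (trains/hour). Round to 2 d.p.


Capacity = 3600 / headway
Capacity = 3600 / 127
Capacity = 28.35 trains/hour

28.35


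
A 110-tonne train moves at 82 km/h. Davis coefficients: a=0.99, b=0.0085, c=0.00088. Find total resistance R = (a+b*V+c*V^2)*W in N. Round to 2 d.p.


b*V = 0.0085 * 82 = 0.697
c*V^2 = 0.00088 * 6724 = 5.91712
R_per_t = 0.99 + 0.697 + 5.91712 = 7.60412 N/t
R_total = 7.60412 * 110 = 836.45 N

836.45


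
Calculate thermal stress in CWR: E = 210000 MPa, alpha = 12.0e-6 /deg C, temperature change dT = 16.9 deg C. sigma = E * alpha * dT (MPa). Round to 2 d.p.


sigma = E * alpha * dT
sigma = 210000 * 12.0e-6 * 16.9
sigma = 2.52 * 16.9
sigma = 42.59 MPa

42.59


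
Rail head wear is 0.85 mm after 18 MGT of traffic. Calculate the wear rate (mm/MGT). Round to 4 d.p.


Wear rate = total wear / cumulative tonnage
Rate = 0.85 / 18
Rate = 0.0472 mm/MGT

0.0472


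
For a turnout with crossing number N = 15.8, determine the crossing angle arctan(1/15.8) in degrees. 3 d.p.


1/N = 1/15.8 = 0.063291
angle = arctan(0.063291) = 0.063207 rad
angle = 0.063207 * 180/pi = 3.621 degrees

3.621


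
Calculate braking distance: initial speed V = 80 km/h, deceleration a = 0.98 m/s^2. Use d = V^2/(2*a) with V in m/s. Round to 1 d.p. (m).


Convert speed: V = 80 / 3.6 = 22.2222 m/s
V^2 = 493.8272
d = 493.8272 / (2 * 0.98)
d = 493.8272 / 1.96
d = 252.0 m

252.0


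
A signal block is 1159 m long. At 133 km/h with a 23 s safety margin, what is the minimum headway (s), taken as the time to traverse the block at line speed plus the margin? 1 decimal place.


V = 133 / 3.6 = 36.9444 m/s
Block traversal time = 1159 / 36.9444 = 31.3714 s
Headway = 31.3714 + 23
Headway = 54.4 s

54.4


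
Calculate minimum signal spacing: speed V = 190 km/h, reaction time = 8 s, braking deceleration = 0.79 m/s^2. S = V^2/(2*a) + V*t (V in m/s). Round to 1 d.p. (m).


V = 190 / 3.6 = 52.7778 m/s
Braking distance = 52.7778^2 / (2*0.79) = 1762.9708 m
Sighting distance = 52.7778 * 8 = 422.2222 m
S = 1762.9708 + 422.2222 = 2185.2 m

2185.2


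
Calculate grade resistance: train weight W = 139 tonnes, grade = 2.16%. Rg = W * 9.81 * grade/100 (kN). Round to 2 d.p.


Rg = W * 9.81 * grade / 100
Rg = 139 * 9.81 * 2.16 / 100
Rg = 1363.59 * 0.0216
Rg = 29.45 kN

29.45


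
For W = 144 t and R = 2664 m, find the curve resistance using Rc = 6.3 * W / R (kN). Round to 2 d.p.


Rc = 6.3 * W / R
Rc = 6.3 * 144 / 2664
Rc = 907.2 / 2664
Rc = 0.34 kN

0.34


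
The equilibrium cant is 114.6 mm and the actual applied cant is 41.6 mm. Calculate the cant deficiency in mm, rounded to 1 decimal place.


Cant deficiency = equilibrium cant - actual cant
CD = 114.6 - 41.6
CD = 73.0 mm

73.0


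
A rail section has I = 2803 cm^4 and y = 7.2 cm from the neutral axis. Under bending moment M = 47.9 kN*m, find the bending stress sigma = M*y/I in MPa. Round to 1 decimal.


Convert units:
M = 47.9 kN*m = 47900000 N*mm
y = 7.2 cm = 72 mm
I = 2803 cm^4 = 28030000 mm^4
sigma = 47900000 * 72 / 28030000
sigma = 123.0 MPa

123.0


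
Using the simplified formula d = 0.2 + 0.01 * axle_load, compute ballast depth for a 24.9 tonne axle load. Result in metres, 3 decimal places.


d = 0.2 + 0.01 * 24.9
d = 0.2 + 0.249
d = 0.449 m

0.449


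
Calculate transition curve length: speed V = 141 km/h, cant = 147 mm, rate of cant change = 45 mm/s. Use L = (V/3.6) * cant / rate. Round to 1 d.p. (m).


Convert speed: V = 141 / 3.6 = 39.1667 m/s
L = 39.1667 * 147 / 45
L = 5757.5 / 45
L = 127.9 m

127.9


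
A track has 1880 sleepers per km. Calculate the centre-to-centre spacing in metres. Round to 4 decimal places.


Spacing = 1000 m / number of sleepers
Spacing = 1000 / 1880
Spacing = 0.5319 m

0.5319


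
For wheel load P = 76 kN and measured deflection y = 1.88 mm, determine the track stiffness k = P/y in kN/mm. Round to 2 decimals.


Track stiffness k = P / y
k = 76 / 1.88
k = 40.43 kN/mm

40.43


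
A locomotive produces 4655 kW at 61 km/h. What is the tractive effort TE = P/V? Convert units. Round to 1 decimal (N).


Convert: P = 4655 kW = 4655000 W
V = 61 / 3.6 = 16.9444 m/s
TE = 4655000 / 16.9444
TE = 274721.3 N

274721.3


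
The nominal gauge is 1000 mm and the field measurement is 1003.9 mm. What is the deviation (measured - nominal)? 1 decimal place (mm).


Deviation = measured - nominal
Deviation = 1003.9 - 1000
Deviation = 3.9 mm

3.9


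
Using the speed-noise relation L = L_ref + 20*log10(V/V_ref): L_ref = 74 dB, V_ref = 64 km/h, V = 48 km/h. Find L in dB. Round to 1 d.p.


V/V_ref = 48 / 64 = 0.75
log10(0.75) = -0.124939
20 * -0.124939 = -2.4988
L = 74 + -2.4988 = 71.5 dB

71.5


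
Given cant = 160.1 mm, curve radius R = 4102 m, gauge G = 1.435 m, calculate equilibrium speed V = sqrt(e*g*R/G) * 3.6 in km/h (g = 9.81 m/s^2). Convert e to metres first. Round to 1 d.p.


Convert cant: e = 160.1 mm = 0.1601 m
V_ms = sqrt(0.1601 * 9.81 * 4102 / 1.435)
V_ms = sqrt(4489.563249) = 67.0042 m/s
V = 67.0042 * 3.6 = 241.2 km/h

241.2


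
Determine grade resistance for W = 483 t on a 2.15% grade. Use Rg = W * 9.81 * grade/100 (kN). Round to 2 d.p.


Rg = W * 9.81 * grade / 100
Rg = 483 * 9.81 * 2.15 / 100
Rg = 4738.23 * 0.0215
Rg = 101.87 kN

101.87


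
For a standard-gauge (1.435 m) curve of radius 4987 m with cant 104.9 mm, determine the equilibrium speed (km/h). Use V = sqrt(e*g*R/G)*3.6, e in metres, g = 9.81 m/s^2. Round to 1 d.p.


Convert cant: e = 104.9 mm = 0.1049 m
V_ms = sqrt(0.1049 * 9.81 * 4987 / 1.435)
V_ms = sqrt(3576.283695) = 59.802 m/s
V = 59.802 * 3.6 = 215.3 km/h

215.3


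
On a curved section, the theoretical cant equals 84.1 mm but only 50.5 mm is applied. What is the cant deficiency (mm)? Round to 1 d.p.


Cant deficiency = equilibrium cant - actual cant
CD = 84.1 - 50.5
CD = 33.6 mm

33.6


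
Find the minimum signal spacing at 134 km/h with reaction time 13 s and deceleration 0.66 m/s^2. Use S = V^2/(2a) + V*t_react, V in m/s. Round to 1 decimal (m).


V = 134 / 3.6 = 37.2222 m/s
Braking distance = 37.2222^2 / (2*0.66) = 1049.6165 m
Sighting distance = 37.2222 * 13 = 483.8889 m
S = 1049.6165 + 483.8889 = 1533.5 m

1533.5


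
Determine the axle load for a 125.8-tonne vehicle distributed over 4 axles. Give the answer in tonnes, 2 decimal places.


Load per axle = total weight / number of axles
Load = 125.8 / 4
Load = 31.45 tonnes

31.45


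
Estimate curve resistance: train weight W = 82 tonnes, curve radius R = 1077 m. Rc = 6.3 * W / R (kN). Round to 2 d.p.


Rc = 6.3 * W / R
Rc = 6.3 * 82 / 1077
Rc = 516.6 / 1077
Rc = 0.48 kN

0.48


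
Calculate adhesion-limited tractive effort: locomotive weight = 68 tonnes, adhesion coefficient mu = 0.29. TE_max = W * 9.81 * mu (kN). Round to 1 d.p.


TE_max = W * g * mu
TE_max = 68 * 9.81 * 0.29
TE_max = 667.08 * 0.29
TE_max = 193.5 kN

193.5


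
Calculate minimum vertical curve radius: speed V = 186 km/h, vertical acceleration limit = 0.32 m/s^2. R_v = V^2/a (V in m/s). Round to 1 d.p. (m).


Convert speed: V = 186 / 3.6 = 51.6667 m/s
V^2 = 2669.4444 m^2/s^2
R_v = 2669.4444 / 0.32
R_v = 8342.0 m

8342.0


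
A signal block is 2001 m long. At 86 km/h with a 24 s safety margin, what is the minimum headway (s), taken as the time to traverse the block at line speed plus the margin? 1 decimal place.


V = 86 / 3.6 = 23.8889 m/s
Block traversal time = 2001 / 23.8889 = 83.7628 s
Headway = 83.7628 + 24
Headway = 107.8 s

107.8


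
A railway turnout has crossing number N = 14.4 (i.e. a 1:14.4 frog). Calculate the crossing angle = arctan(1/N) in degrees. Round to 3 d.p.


1/N = 1/14.4 = 0.069444
angle = arctan(0.069444) = 0.069333 rad
angle = 0.069333 * 180/pi = 3.972 degrees

3.972


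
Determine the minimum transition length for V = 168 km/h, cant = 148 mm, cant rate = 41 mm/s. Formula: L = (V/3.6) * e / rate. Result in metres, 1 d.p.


Convert speed: V = 168 / 3.6 = 46.6667 m/s
L = 46.6667 * 148 / 41
L = 6906.6667 / 41
L = 168.5 m

168.5


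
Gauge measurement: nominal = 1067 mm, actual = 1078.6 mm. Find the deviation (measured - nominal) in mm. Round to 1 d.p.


Deviation = measured - nominal
Deviation = 1078.6 - 1067
Deviation = 11.6 mm

11.6


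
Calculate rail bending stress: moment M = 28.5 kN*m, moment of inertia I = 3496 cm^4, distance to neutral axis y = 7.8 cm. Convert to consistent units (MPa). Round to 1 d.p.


Convert units:
M = 28.5 kN*m = 28500000 N*mm
y = 7.8 cm = 78 mm
I = 3496 cm^4 = 34960000 mm^4
sigma = 28500000 * 78 / 34960000
sigma = 63.6 MPa

63.6


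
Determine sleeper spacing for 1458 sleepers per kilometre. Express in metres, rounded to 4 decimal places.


Spacing = 1000 m / number of sleepers
Spacing = 1000 / 1458
Spacing = 0.6859 m

0.6859


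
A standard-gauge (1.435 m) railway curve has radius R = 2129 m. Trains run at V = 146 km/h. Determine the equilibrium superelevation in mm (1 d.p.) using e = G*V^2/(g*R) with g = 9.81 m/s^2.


Convert speed: V = 146 / 3.6 = 40.5556 m/s
Apply formula: e = 1.435 * 40.5556^2 / (9.81 * 2129)
e = 1.435 * 1644.7531 / 20885.49
e = 0.113008 m = 113.0 mm

113.0


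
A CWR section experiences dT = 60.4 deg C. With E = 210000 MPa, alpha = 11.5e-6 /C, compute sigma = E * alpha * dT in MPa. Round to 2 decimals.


sigma = E * alpha * dT
sigma = 210000 * 11.5e-6 * 60.4
sigma = 2.415 * 60.4
sigma = 145.87 MPa

145.87


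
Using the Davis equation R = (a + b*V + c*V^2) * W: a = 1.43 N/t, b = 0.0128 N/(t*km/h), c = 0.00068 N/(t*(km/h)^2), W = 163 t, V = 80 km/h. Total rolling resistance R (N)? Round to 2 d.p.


b*V = 0.0128 * 80 = 1.024
c*V^2 = 0.00068 * 6400 = 4.352
R_per_t = 1.43 + 1.024 + 4.352 = 6.806 N/t
R_total = 6.806 * 163 = 1109.38 N

1109.38


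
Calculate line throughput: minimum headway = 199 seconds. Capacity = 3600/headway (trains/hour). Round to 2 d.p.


Capacity = 3600 / headway
Capacity = 3600 / 199
Capacity = 18.09 trains/hour

18.09


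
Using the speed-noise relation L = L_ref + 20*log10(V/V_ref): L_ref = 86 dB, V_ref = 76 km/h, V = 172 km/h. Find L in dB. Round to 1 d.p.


V/V_ref = 172 / 76 = 2.263158
log10(2.263158) = 0.354715
20 * 0.354715 = 7.0943
L = 86 + 7.0943 = 93.1 dB

93.1


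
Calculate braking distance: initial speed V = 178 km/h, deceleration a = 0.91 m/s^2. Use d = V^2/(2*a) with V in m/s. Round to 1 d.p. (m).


Convert speed: V = 178 / 3.6 = 49.4444 m/s
V^2 = 2444.7531
d = 2444.7531 / (2 * 0.91)
d = 2444.7531 / 1.82
d = 1343.3 m

1343.3


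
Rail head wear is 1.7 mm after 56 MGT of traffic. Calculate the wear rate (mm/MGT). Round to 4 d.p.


Wear rate = total wear / cumulative tonnage
Rate = 1.7 / 56
Rate = 0.0304 mm/MGT

0.0304


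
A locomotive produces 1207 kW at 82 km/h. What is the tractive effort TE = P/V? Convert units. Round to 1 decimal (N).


Convert: P = 1207 kW = 1207000 W
V = 82 / 3.6 = 22.7778 m/s
TE = 1207000 / 22.7778
TE = 52990.2 N

52990.2


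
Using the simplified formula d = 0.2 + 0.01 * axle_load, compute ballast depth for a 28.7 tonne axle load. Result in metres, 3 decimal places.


d = 0.2 + 0.01 * 28.7
d = 0.2 + 0.287
d = 0.487 m

0.487


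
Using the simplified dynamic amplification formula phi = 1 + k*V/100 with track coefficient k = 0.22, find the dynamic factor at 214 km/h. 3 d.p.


phi = 1 + k * V / 100
phi = 1 + 0.22 * 214 / 100
phi = 1 + 0.4708
phi = 1.471

1.471


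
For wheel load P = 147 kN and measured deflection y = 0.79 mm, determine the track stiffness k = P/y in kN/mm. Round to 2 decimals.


Track stiffness k = P / y
k = 147 / 0.79
k = 186.08 kN/mm

186.08


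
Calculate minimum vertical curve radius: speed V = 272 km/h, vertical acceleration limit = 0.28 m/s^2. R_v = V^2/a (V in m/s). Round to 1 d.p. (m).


Convert speed: V = 272 / 3.6 = 75.5556 m/s
V^2 = 5708.642 m^2/s^2
R_v = 5708.642 / 0.28
R_v = 20388.0 m

20388.0


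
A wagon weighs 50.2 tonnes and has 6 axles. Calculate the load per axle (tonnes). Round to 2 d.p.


Load per axle = total weight / number of axles
Load = 50.2 / 6
Load = 8.37 tonnes

8.37


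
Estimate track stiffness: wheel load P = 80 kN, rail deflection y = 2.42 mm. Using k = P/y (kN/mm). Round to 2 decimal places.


Track stiffness k = P / y
k = 80 / 2.42
k = 33.06 kN/mm

33.06


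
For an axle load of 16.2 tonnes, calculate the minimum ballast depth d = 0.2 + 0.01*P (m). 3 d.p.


d = 0.2 + 0.01 * 16.2
d = 0.2 + 0.162
d = 0.362 m

0.362


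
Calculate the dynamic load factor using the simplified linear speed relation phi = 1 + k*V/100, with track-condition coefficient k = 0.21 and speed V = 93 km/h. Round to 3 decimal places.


phi = 1 + k * V / 100
phi = 1 + 0.21 * 93 / 100
phi = 1 + 0.1953
phi = 1.195

1.195


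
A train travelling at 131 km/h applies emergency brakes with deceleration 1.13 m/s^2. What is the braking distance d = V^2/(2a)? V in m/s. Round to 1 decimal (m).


Convert speed: V = 131 / 3.6 = 36.3889 m/s
V^2 = 1324.1512
d = 1324.1512 / (2 * 1.13)
d = 1324.1512 / 2.26
d = 585.9 m

585.9


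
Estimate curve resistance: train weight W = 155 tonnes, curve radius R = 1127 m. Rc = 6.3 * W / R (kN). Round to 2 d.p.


Rc = 6.3 * W / R
Rc = 6.3 * 155 / 1127
Rc = 976.5 / 1127
Rc = 0.87 kN

0.87


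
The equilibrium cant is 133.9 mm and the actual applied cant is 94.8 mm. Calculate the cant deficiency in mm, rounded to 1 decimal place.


Cant deficiency = equilibrium cant - actual cant
CD = 133.9 - 94.8
CD = 39.1 mm

39.1


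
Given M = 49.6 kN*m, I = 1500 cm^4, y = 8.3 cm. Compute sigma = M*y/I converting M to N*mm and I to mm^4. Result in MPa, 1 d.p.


Convert units:
M = 49.6 kN*m = 49600000 N*mm
y = 8.3 cm = 83 mm
I = 1500 cm^4 = 15000000 mm^4
sigma = 49600000 * 83 / 15000000
sigma = 274.5 MPa

274.5


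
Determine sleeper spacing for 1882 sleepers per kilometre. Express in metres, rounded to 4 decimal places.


Spacing = 1000 m / number of sleepers
Spacing = 1000 / 1882
Spacing = 0.5313 m

0.5313


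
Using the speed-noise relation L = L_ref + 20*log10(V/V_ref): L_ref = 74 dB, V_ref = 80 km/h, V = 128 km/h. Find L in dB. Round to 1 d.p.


V/V_ref = 128 / 80 = 1.6
log10(1.6) = 0.20412
20 * 0.20412 = 4.0824
L = 74 + 4.0824 = 78.1 dB

78.1


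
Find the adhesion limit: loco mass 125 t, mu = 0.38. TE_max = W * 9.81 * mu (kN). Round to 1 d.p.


TE_max = W * g * mu
TE_max = 125 * 9.81 * 0.38
TE_max = 1226.25 * 0.38
TE_max = 466.0 kN

466.0


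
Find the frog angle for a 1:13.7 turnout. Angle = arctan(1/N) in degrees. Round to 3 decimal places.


1/N = 1/13.7 = 0.072993
angle = arctan(0.072993) = 0.072863 rad
angle = 0.072863 * 180/pi = 4.175 degrees

4.175


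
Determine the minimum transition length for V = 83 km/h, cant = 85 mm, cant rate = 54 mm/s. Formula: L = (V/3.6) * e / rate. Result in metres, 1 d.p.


Convert speed: V = 83 / 3.6 = 23.0556 m/s
L = 23.0556 * 85 / 54
L = 1959.7222 / 54
L = 36.3 m

36.3


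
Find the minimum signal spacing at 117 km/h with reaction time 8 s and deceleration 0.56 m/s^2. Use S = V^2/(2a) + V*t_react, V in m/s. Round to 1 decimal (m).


V = 117 / 3.6 = 32.5 m/s
Braking distance = 32.5^2 / (2*0.56) = 943.0804 m
Sighting distance = 32.5 * 8 = 260.0 m
S = 943.0804 + 260.0 = 1203.1 m

1203.1
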